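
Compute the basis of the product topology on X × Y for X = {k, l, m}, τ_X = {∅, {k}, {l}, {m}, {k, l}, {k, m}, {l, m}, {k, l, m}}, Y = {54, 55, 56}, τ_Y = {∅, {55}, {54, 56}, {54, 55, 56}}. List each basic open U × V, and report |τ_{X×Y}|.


Basis B = {∅ × ∅, {k} × {55}, {l} × {55}, {m} × {55}, {k} × {54, 56}, {k, l} × {55}, {k, m} × {55}, {l} × {54, 56}, {l, m} × {55}, {m} × {54, 56}, {k} × {54, 55, 56}, {k, l, m} × {55}, {l} × {54, 55, 56}, {m} × {54, 55, 56}, {k, l} × {54, 56}, {k, m} × {54, 56}, {l, m} × {54, 56}, {k, l} × {54, 55, 56}, {k, m} × {54, 55, 56}, {k, l, m} × {54, 56}, {l, m} × {54, 55, 56}, {k, l, m} × {54, 55, 56}}; |τ_{X×Y}| = 64.

Enumerate products U × V with U ∈ τ_X, V ∈ τ_Y (deduplicated):
  ∅ × ∅ = {} (∅)
  {k} × {55} = {(k,55)}
  {l} × {55} = {(l,55)}
  {m} × {55} = {(m,55)}
  {k} × {54, 56} = {(k,54), (k,56)}
  {k, l} × {55} = {(k,55), (l,55)}
  {k, m} × {55} = {(k,55), (m,55)}
  {l} × {54, 56} = {(l,54), (l,56)}
  {l, m} × {55} = {(l,55), (m,55)}
  {m} × {54, 56} = {(m,54), (m,56)}
  {k} × {54, 55, 56} = {(k,54), (k,55), (k,56)}
  {k, l, m} × {55} = {(k,55), (l,55), (m,55)}
  {l} × {54, 55, 56} = {(l,54), (l,55), (l,56)}
  {m} × {54, 55, 56} = {(m,54), (m,55), (m,56)}
  {k, l} × {54, 56} = {(k,54), (k,56), (l,54), (l,56)}
  {k, m} × {54, 56} = {(k,54), (k,56), (m,54), (m,56)}
  {l, m} × {54, 56} = {(l,54), (l,56), (m,54), (m,56)}
  {k, l} × {54, 55, 56} = {(k,54), (k,55), (k,56), (l,54), (l,55), (l,56)}
  {k, m} × {54, 55, 56} = {(k,54), (k,55), (k,56), (m,54), (m,55), (m,56)}
  {k, l, m} × {54, 56} = {(k,54), (k,56), (l,54), (l,56), (m,54), (m,56)}
  {l, m} × {54, 55, 56} = {(l,54), (l,55), (l,56), (m,54), (m,55), (m,56)}
  {k, l, m} × {54, 55, 56} = {(k,54), (k,55), (k,56), (l,54), (l,55), (l,56), (m,54), (m,55), (m,56)}
These 22 distinct sets form the basis B.
Close under arbitrary unions to get τ_{X×Y}; counting gives |τ_{X×Y}| = 64.


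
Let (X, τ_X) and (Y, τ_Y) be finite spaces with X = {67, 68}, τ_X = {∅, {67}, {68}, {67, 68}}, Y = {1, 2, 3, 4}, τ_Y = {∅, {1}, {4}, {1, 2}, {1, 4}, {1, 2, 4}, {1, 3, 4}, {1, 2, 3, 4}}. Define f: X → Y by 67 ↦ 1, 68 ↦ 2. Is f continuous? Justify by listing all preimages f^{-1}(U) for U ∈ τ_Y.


f IS continuous.

Compute f^{-1}(U) for each U ∈ τ_Y:
  U = ∅: f^{-1}(U) = ∅ ∈ τ_X ✓.
  U = {1}: f^{-1}(U) = {67} ∈ τ_X ✓.
  U = {4}: f^{-1}(U) = ∅ ∈ τ_X ✓.
  U = {1, 2}: f^{-1}(U) = {67, 68} ∈ τ_X ✓.
  U = {1, 4}: f^{-1}(U) = {67} ∈ τ_X ✓.
  U = {1, 2, 4}: f^{-1}(U) = {67, 68} ∈ τ_X ✓.
  U = {1, 3, 4}: f^{-1}(U) = {67} ∈ τ_X ✓.
  U = {1, 2, 3, 4}: f^{-1}(U) = {67, 68} ∈ τ_X ✓.
Every preimage lies in τ_X, so f IS continuous.


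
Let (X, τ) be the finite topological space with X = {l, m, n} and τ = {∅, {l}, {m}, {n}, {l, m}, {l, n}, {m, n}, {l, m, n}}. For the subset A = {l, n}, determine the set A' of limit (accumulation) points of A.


A' = ∅

For each x ∈ X, list the open sets U ∈ τ with x ∈ U, then check whether U ∩ (A ∖ {x}) ≠ ∅ for every such U.
  x = l: open {l} ∋ x has {l} ∩ (A ∖ {l}) = ∅, so x is NOT a limit point.
  x = m: open {m} ∋ x has {m} ∩ (A ∖ {m}) = ∅, so x is NOT a limit point.
  x = n: open {n} ∋ x has {n} ∩ (A ∖ {n}) = ∅, so x is NOT a limit point.
Collecting: A' = ∅.


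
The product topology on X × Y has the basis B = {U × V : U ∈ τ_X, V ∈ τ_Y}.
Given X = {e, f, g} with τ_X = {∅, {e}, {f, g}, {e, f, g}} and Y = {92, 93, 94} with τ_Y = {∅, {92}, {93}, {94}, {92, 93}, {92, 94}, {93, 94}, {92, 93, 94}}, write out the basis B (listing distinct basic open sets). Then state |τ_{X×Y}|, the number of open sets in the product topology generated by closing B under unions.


Basis B = {∅ × ∅, {e} × {92}, {e} × {93}, {e} × {94}, {e} × {92, 93}, {e} × {92, 94}, {e} × {93, 94}, {f, g} × {92}, {f, g} × {93}, {f, g} × {94}, {e} × {92, 93, 94}, {e, f, g} × {92}, {e, f, g} × {93}, {e, f, g} × {94}, {f, g} × {92, 93}, {f, g} × {92, 94}, {f, g} × {93, 94}, {e, f, g} × {92, 93}, {e, f, g} × {92, 94}, {e, f, g} × {93, 94}, {f, g} × {92, 93, 94}, {e, f, g} × {92, 93, 94}}; |τ_{X×Y}| = 64.

Enumerate products U × V with U ∈ τ_X, V ∈ τ_Y (deduplicated):
  ∅ × ∅ = {} (∅)
  {e} × {92} = {(e,92)}
  {e} × {93} = {(e,93)}
  {e} × {94} = {(e,94)}
  {e} × {92, 93} = {(e,92), (e,93)}
  {e} × {92, 94} = {(e,92), (e,94)}
  {e} × {93, 94} = {(e,93), (e,94)}
  {f, g} × {92} = {(f,92), (g,92)}
  {f, g} × {93} = {(f,93), (g,93)}
  {f, g} × {94} = {(f,94), (g,94)}
  {e} × {92, 93, 94} = {(e,92), (e,93), (e,94)}
  {e, f, g} × {92} = {(e,92), (f,92), (g,92)}
  {e, f, g} × {93} = {(e,93), (f,93), (g,93)}
  {e, f, g} × {94} = {(e,94), (f,94), (g,94)}
  {f, g} × {92, 93} = {(f,92), (f,93), (g,92), (g,93)}
  {f, g} × {92, 94} = {(f,92), (f,94), (g,92), (g,94)}
  {f, g} × {93, 94} = {(f,93), (f,94), (g,93), (g,94)}
  {e, f, g} × {92, 93} = {(e,92), (e,93), (f,92), (f,93), (g,92), (g,93)}
  {e, f, g} × {92, 94} = {(e,92), (e,94), (f,92), (f,94), (g,92), (g,94)}
  {e, f, g} × {93, 94} = {(e,93), (e,94), (f,93), (f,94), (g,93), (g,94)}
  {f, g} × {92, 93, 94} = {(f,92), (f,93), (f,94), (g,92), (g,93), (g,94)}
  {e, f, g} × {92, 93, 94} = {(e,92), (e,93), (e,94), (f,92), (f,93), (f,94), (g,92), (g,93), (g,94)}
These 22 distinct sets form the basis B.
Close under arbitrary unions to get τ_{X×Y}; counting gives |τ_{X×Y}| = 64.


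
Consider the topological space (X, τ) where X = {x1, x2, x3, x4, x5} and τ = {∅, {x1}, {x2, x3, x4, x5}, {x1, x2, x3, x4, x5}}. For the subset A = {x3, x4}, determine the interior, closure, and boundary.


int(A) = ∅, cl(A) = {x2, x3, x4, x5}, ∂A = {x2, x3, x4, x5}.

Closed sets in (X, τ) are complements of opens:
  closed(X, τ) = {∅, {x1}, {x2, x3, x4, x5}, {x1, x2, x3, x4, x5}}.
int(A) = ⋃ {U ∈ τ : U ⊆ A}. Opens contained in A: ∅.
Taking the union of these: int(A) = ∅.
cl(A) = ⋂ {C closed : A ⊆ C}. Closed sets containing A: {x2, x3, x4, x5}, {x1, x2, x3, x4, x5}.
Intersecting these: cl(A) = {x2, x3, x4, x5}.
∂A = cl(A) ∖ int(A) = {x2, x3, x4, x5} ∖ ∅ = {x2, x3, x4, x5}.


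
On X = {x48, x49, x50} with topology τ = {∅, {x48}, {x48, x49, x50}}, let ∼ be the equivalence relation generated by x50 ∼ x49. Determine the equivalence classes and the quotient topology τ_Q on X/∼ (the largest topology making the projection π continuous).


X/∼ = {[x48], [x49=x50]}; |τ_Q| = 3.

Equivalence classes: [x48], [x49=x50].
Quotient map π: X → X/∼ sends x48 ↦ [x48], x49 ↦ [x49=x50], x50 ↦ [x49=x50].
For each subset V ⊆ X/∼, compute π^{-1}(V) ⊆ X and check whether π^{-1}(V) ∈ τ. V is open in τ_Q iff π^{-1}(V) ∈ τ.
  V = {}: π^{-1}(V) = ∅ ∈ τ ✓.
  V = {[x48]}: π^{-1}(V) = {x48} ∈ τ ✓.
  V = {[x49=x50]}: π^{-1}(V) = {x49, x50} ∉ τ ✗.
  V = {[x48], [x49=x50]}: π^{-1}(V) = {x48, x49, x50} ∈ τ ✓.
Open sets in the quotient: τ_Q = {{}, {[x48]}, {[x48], [x49=x50]}} (3 elements).


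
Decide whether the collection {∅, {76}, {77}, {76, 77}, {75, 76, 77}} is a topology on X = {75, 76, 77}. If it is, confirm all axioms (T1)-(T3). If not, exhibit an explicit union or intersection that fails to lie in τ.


τ IS a topology on X.

Axiom (T1): ∅ ∈ τ? Yes; X ∈ τ? Yes.
Axiom (T2/T3): check pairwise unions and intersections of members of τ.
All pairwise intersections and unions checked — each lies in τ. Therefore τ satisfies (T1), (T2), (T3): it IS a topology on X.


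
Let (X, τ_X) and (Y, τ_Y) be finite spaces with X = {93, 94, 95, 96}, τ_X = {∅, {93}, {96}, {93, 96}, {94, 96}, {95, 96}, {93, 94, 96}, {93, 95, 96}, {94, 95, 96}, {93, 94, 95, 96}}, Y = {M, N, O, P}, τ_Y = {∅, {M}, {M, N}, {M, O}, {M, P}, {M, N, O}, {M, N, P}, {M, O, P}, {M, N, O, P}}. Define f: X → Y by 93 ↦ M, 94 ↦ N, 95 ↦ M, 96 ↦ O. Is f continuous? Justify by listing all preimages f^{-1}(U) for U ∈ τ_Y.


f is NOT continuous.

Compute f^{-1}(U) for each U ∈ τ_Y:
  U = ∅: f^{-1}(U) = ∅ ∈ τ_X ✓.
  U = {M}: f^{-1}(U) = {93, 95} ∉ τ_X ✗.
  U = {M, N}: f^{-1}(U) = {93, 94, 95} ∉ τ_X ✗.
  U = {M, O}: f^{-1}(U) = {93, 95, 96} ∈ τ_X ✓.
  U = {M, P}: f^{-1}(U) = {93, 95} ∉ τ_X ✗.
  U = {M, N, O}: f^{-1}(U) = {93, 94, 95, 96} ∈ τ_X ✓.
  U = {M, N, P}: f^{-1}(U) = {93, 94, 95} ∉ τ_X ✗.
  U = {M, O, P}: f^{-1}(U) = {93, 95, 96} ∈ τ_X ✓.
  U = {M, N, O, P}: f^{-1}(U) = {93, 94, 95, 96} ∈ τ_X ✓.
Found U = {M} with f^{-1}(U) = {93, 95} not in τ_X. Therefore f is NOT continuous.


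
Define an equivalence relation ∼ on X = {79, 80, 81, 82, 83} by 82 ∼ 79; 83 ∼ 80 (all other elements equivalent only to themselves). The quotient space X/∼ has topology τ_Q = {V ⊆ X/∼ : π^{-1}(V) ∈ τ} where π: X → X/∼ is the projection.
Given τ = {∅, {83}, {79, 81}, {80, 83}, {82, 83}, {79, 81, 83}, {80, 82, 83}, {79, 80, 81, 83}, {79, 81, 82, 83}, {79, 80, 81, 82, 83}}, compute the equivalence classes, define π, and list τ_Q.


X/∼ = {[79=82], [80=83], [81]}; |τ_Q| = 3.

Equivalence classes: [79=82], [80=83], [81].
Quotient map π: X → X/∼ sends 79 ↦ [79=82], 80 ↦ [80=83], 81 ↦ [81], 82 ↦ [79=82], 83 ↦ [80=83].
For each subset V ⊆ X/∼, compute π^{-1}(V) ⊆ X and check whether π^{-1}(V) ∈ τ. V is open in τ_Q iff π^{-1}(V) ∈ τ.
  V = {}: π^{-1}(V) = ∅ ∈ τ ✓.
  V = {[79=82]}: π^{-1}(V) = {79, 82} ∉ τ ✗.
  V = {[80=83]}: π^{-1}(V) = {80, 83} ∈ τ ✓.
  V = {[79=82], [80=83]}: π^{-1}(V) = {79, 80, 82, 83} ∉ τ ✗.
  V = {[81]}: π^{-1}(V) = {81} ∉ τ ✗.
  V = {[79=82], [81]}: π^{-1}(V) = {79, 81, 82} ∉ τ ✗.
  V = {[80=83], [81]}: π^{-1}(V) = {80, 81, 83} ∉ τ ✗.
  V = {[79=82], [80=83], [81]}: π^{-1}(V) = {79, 80, 81, 82, 83} ∈ τ ✓.
Open sets in the quotient: τ_Q = {{}, {[80=83]}, {[79=82], [80=83], [81]}} (3 elements).


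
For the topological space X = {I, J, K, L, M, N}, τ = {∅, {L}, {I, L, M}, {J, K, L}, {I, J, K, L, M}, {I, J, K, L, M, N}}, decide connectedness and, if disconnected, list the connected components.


(X, τ) is connected.

Find clopen sets (U ∈ τ with X ∖ U ∈ τ):
  U = ∅, X ∖ U = {I, J, K, L, M, N} — both open, so U is clopen.
  U = {I, J, K, L, M, N}, X ∖ U = ∅ — both open, so U is clopen.
Only trivial clopens (∅ and X) exist, so (X, τ) is connected.
Compute connected components by grouping points that agree on all clopens:
  component: {I, J, K, L, M, N}


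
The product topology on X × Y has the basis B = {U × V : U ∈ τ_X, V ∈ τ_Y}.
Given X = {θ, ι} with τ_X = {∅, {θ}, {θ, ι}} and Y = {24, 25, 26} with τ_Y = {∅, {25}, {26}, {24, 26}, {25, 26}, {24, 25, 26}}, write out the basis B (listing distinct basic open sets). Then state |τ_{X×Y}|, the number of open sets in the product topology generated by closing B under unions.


Basis B = {∅ × ∅, {θ} × {25}, {θ} × {26}, {θ} × {24, 26}, {θ} × {25, 26}, {θ, ι} × {25}, {θ, ι} × {26}, {θ} × {24, 25, 26}, {θ, ι} × {24, 26}, {θ, ι} × {25, 26}, {θ, ι} × {24, 25, 26}}; |τ_{X×Y}| = 18.

Enumerate products U × V with U ∈ τ_X, V ∈ τ_Y (deduplicated):
  ∅ × ∅ = {} (∅)
  {θ} × {25} = {(θ,25)}
  {θ} × {26} = {(θ,26)}
  {θ} × {24, 26} = {(θ,24), (θ,26)}
  {θ} × {25, 26} = {(θ,25), (θ,26)}
  {θ, ι} × {25} = {(θ,25), (ι,25)}
  {θ, ι} × {26} = {(θ,26), (ι,26)}
  {θ} × {24, 25, 26} = {(θ,24), (θ,25), (θ,26)}
  {θ, ι} × {24, 26} = {(θ,24), (θ,26), (ι,24), (ι,26)}
  {θ, ι} × {25, 26} = {(θ,25), (θ,26), (ι,25), (ι,26)}
  {θ, ι} × {24, 25, 26} = {(θ,24), (θ,25), (θ,26), (ι,24), (ι,25), (ι,26)}
These 11 distinct sets form the basis B.
Close under arbitrary unions to get τ_{X×Y}; counting gives |τ_{X×Y}| = 18.


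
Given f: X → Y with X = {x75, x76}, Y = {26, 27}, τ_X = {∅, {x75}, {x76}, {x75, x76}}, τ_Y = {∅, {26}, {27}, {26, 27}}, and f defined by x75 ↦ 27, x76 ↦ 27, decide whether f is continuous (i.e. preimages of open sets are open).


f IS continuous.

Compute f^{-1}(U) for each U ∈ τ_Y:
  U = ∅: f^{-1}(U) = ∅ ∈ τ_X ✓.
  U = {26}: f^{-1}(U) = ∅ ∈ τ_X ✓.
  U = {27}: f^{-1}(U) = {x75, x76} ∈ τ_X ✓.
  U = {26, 27}: f^{-1}(U) = {x75, x76} ∈ τ_X ✓.
Every preimage lies in τ_X, so f IS continuous.


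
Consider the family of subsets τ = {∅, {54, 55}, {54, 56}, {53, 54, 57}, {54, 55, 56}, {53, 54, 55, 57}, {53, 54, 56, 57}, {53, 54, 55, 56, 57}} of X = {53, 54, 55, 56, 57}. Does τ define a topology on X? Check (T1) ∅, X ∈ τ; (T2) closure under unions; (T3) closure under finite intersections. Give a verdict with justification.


τ is NOT a topology on X.

Axiom (T1): ∅ ∈ τ? Yes; X ∈ τ? Yes.
Axiom (T2/T3): check pairwise unions and intersections of members of τ.
Counterexample for (T3): {54, 55} ∩ {54, 56} = {54} ∉ τ. Therefore τ is NOT a topology.


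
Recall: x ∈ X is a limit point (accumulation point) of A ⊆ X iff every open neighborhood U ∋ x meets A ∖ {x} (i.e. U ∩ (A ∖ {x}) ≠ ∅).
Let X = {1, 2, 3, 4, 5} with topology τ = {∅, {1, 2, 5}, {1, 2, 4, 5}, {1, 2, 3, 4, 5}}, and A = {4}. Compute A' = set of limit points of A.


A' = {3}

For each x ∈ X, list the open sets U ∈ τ with x ∈ U, then check whether U ∩ (A ∖ {x}) ≠ ∅ for every such U.
  x = 1: open {1, 2, 5} ∋ x has {1, 2, 5} ∩ (A ∖ {1}) = ∅, so x is NOT a limit point.
  x = 2: open {1, 2, 5} ∋ x has {1, 2, 5} ∩ (A ∖ {2}) = ∅, so x is NOT a limit point.
  x = 3: opens ∋ x are {1, 2, 3, 4, 5}; each meets A ∖ {3}, so x IS a limit point.
  x = 4: open {1, 2, 4, 5} ∋ x has {1, 2, 4, 5} ∩ (A ∖ {4}) = ∅, so x is NOT a limit point.
  x = 5: open {1, 2, 5} ∋ x has {1, 2, 5} ∩ (A ∖ {5}) = ∅, so x is NOT a limit point.
Collecting: A' = {3}.


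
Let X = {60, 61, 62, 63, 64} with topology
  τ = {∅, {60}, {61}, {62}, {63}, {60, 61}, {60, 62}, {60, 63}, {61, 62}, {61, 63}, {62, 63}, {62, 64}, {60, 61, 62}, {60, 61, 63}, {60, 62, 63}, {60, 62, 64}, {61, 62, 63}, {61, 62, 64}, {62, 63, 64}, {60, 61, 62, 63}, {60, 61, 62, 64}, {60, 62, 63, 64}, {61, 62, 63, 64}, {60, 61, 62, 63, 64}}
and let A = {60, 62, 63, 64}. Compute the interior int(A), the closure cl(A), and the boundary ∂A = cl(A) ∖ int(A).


int(A) = {60, 62, 63, 64}, cl(A) = {60, 62, 63, 64}, ∂A = ∅.

Closed sets in (X, τ) are complements of opens:
  closed(X, τ) = {∅, {60}, {61}, {63}, {64}, {60, 61}, {60, 63}, {60, 64}, {61, 63}, {61, 64}, {62, 64}, {63, 64}, {60, 61, 63}, {60, 61, 64}, {60, 62, 64}, {60, 63, 64}, {61, 62, 64}, {61, 63, 64}, {62, 63, 64}, {60, 61, 62, 64}, {60, 61, 63, 64}, {60, 62, 63, 64}, {61, 62, 63, 64}, {60, 61, 62, 63, 64}}.
int(A) = ⋃ {U ∈ τ : U ⊆ A}. Opens contained in A: ∅, {60}, {62}, {63}, {60, 62}, {60, 63}, {62, 63}, {62, 64}, {60, 62, 63}, {60, 62, 64}, {62, 63, 64}, {60, 62, 63, 64}.
Taking the union of these: int(A) = {60, 62, 63, 64}.
cl(A) = ⋂ {C closed : A ⊆ C}. Closed sets containing A: {60, 62, 63, 64}, {60, 61, 62, 63, 64}.
Intersecting these: cl(A) = {60, 62, 63, 64}.
∂A = cl(A) ∖ int(A) = {60, 62, 63, 64} ∖ {60, 62, 63, 64} = ∅.


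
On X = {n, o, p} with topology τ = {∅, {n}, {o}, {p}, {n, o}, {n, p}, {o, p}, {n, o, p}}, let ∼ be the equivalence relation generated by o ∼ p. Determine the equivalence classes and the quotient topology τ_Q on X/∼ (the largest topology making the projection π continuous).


X/∼ = {[n], [o=p]}; |τ_Q| = 4.

Equivalence classes: [n], [o=p].
Quotient map π: X → X/∼ sends n ↦ [n], o ↦ [o=p], p ↦ [o=p].
For each subset V ⊆ X/∼, compute π^{-1}(V) ⊆ X and check whether π^{-1}(V) ∈ τ. V is open in τ_Q iff π^{-1}(V) ∈ τ.
  V = {}: π^{-1}(V) = ∅ ∈ τ ✓.
  V = {[n]}: π^{-1}(V) = {n} ∈ τ ✓.
  V = {[o=p]}: π^{-1}(V) = {o, p} ∈ τ ✓.
  V = {[n], [o=p]}: π^{-1}(V) = {n, o, p} ∈ τ ✓.
Open sets in the quotient: τ_Q = {{}, {[n]}, {[o=p]}, {[n], [o=p]}} (4 elements).


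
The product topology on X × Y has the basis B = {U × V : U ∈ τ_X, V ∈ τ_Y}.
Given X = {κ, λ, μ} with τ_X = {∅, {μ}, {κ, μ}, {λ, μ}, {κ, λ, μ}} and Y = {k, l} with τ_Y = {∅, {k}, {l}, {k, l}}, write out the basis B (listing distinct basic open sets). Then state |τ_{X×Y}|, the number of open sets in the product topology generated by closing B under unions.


Basis B = {∅ × ∅, {μ} × {k}, {μ} × {l}, {κ, μ} × {k}, {κ, μ} × {l}, {λ, μ} × {k}, {λ, μ} × {l}, {μ} × {k, l}, {κ, λ, μ} × {k}, {κ, λ, μ} × {l}, {κ, μ} × {k, l}, {λ, μ} × {k, l}, {κ, λ, μ} × {k, l}}; |τ_{X×Y}| = 25.

Enumerate products U × V with U ∈ τ_X, V ∈ τ_Y (deduplicated):
  ∅ × ∅ = {} (∅)
  {μ} × {k} = {(μ,k)}
  {μ} × {l} = {(μ,l)}
  {κ, μ} × {k} = {(κ,k), (μ,k)}
  {κ, μ} × {l} = {(κ,l), (μ,l)}
  {λ, μ} × {k} = {(λ,k), (μ,k)}
  {λ, μ} × {l} = {(λ,l), (μ,l)}
  {μ} × {k, l} = {(μ,k), (μ,l)}
  {κ, λ, μ} × {k} = {(κ,k), (λ,k), (μ,k)}
  {κ, λ, μ} × {l} = {(κ,l), (λ,l), (μ,l)}
  {κ, μ} × {k, l} = {(κ,k), (κ,l), (μ,k), (μ,l)}
  {λ, μ} × {k, l} = {(λ,k), (λ,l), (μ,k), (μ,l)}
  {κ, λ, μ} × {k, l} = {(κ,k), (κ,l), (λ,k), (λ,l), (μ,k), (μ,l)}
These 13 distinct sets form the basis B.
Close under arbitrary unions to get τ_{X×Y}; counting gives |τ_{X×Y}| = 25.


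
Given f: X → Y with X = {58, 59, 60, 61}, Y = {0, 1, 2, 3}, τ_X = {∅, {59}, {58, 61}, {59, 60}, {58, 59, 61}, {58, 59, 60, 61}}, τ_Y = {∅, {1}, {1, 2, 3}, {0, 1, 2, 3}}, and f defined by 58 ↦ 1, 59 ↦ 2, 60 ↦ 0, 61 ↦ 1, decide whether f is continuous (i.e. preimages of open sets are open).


f IS continuous.

Compute f^{-1}(U) for each U ∈ τ_Y:
  U = ∅: f^{-1}(U) = ∅ ∈ τ_X ✓.
  U = {1}: f^{-1}(U) = {58, 61} ∈ τ_X ✓.
  U = {1, 2, 3}: f^{-1}(U) = {58, 59, 61} ∈ τ_X ✓.
  U = {0, 1, 2, 3}: f^{-1}(U) = {58, 59, 60, 61} ∈ τ_X ✓.
Every preimage lies in τ_X, so f IS continuous.


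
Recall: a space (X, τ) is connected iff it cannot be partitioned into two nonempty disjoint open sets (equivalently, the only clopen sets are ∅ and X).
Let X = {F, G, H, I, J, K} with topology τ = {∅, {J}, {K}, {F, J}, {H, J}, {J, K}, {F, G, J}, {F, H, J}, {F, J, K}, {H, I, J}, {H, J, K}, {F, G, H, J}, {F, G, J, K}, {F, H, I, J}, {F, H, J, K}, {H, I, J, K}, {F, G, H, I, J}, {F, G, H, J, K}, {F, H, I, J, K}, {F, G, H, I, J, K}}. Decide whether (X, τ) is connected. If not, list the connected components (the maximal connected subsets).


(X, τ) is disconnected; components = [{K}, {F, G, H, I, J}].

Find clopen sets (U ∈ τ with X ∖ U ∈ τ):
  U = ∅, X ∖ U = {F, G, H, I, J, K} — both open, so U is clopen.
  U = {K}, X ∖ U = {F, G, H, I, J} — both open, so U is clopen.
  U = {F, G, H, I, J}, X ∖ U = {K} — both open, so U is clopen.
  U = {F, G, H, I, J, K}, X ∖ U = ∅ — both open, so U is clopen.
Nontrivial clopen(s) exist: e.g. {K}. So (X, τ) is disconnected.
Compute connected components by grouping points that agree on all clopens:
  component: {K}
  component: {F, G, H, I, J}


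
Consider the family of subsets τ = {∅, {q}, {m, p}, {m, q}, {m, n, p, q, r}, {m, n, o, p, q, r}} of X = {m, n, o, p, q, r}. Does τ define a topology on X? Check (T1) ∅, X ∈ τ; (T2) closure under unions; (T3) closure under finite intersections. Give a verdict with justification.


τ is NOT a topology on X.

Axiom (T1): ∅ ∈ τ? Yes; X ∈ τ? Yes.
Axiom (T2/T3): check pairwise unions and intersections of members of τ.
Counterexample for (T2): {q} ∪ {m, p} = {m, p, q} ∉ τ. Therefore τ is NOT a topology.


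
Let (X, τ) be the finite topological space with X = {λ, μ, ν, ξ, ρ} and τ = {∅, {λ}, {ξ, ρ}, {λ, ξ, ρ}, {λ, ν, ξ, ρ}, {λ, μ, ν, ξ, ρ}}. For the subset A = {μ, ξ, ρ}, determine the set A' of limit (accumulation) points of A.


A' = {μ, ν, ξ, ρ}

For each x ∈ X, list the open sets U ∈ τ with x ∈ U, then check whether U ∩ (A ∖ {x}) ≠ ∅ for every such U.
  x = λ: open {λ} ∋ x has {λ} ∩ (A ∖ {λ}) = ∅, so x is NOT a limit point.
  x = μ: opens ∋ x are {λ, μ, ν, ξ, ρ}; each meets A ∖ {μ}, so x IS a limit point.
  x = ν: opens ∋ x are {λ, ν, ξ, ρ}, {λ, μ, ν, ξ, ρ}; each meets A ∖ {ν}, so x IS a limit point.
  x = ξ: opens ∋ x are {ξ, ρ}, {λ, ξ, ρ}, {λ, ν, ξ, ρ}, {λ, μ, ν, ξ, ρ}; each meets A ∖ {ξ}, so x IS a limit point.
  x = ρ: opens ∋ x are {ξ, ρ}, {λ, ξ, ρ}, {λ, ν, ξ, ρ}, {λ, μ, ν, ξ, ρ}; each meets A ∖ {ρ}, so x IS a limit point.
Collecting: A' = {μ, ν, ξ, ρ}.


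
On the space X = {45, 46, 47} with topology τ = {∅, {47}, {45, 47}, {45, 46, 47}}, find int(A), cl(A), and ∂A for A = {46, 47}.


int(A) = {47}, cl(A) = {45, 46, 47}, ∂A = {45, 46}.

Closed sets in (X, τ) are complements of opens:
  closed(X, τ) = {∅, {46}, {45, 46}, {45, 46, 47}}.
int(A) = ⋃ {U ∈ τ : U ⊆ A}. Opens contained in A: ∅, {47}.
Taking the union of these: int(A) = {47}.
cl(A) = ⋂ {C closed : A ⊆ C}. Closed sets containing A: {45, 46, 47}.
Intersecting these: cl(A) = {45, 46, 47}.
∂A = cl(A) ∖ int(A) = {45, 46, 47} ∖ {47} = {45, 46}.


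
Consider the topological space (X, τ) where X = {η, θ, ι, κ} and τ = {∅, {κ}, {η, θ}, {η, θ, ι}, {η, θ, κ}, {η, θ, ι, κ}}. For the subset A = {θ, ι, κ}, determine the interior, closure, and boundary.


int(A) = {κ}, cl(A) = {η, θ, ι, κ}, ∂A = {η, θ, ι}.

Closed sets in (X, τ) are complements of opens:
  closed(X, τ) = {∅, {ι}, {κ}, {ι, κ}, {η, θ, ι}, {η, θ, ι, κ}}.
int(A) = ⋃ {U ∈ τ : U ⊆ A}. Opens contained in A: ∅, {κ}.
Taking the union of these: int(A) = {κ}.
cl(A) = ⋂ {C closed : A ⊆ C}. Closed sets containing A: {η, θ, ι, κ}.
Intersecting these: cl(A) = {η, θ, ι, κ}.
∂A = cl(A) ∖ int(A) = {η, θ, ι, κ} ∖ {κ} = {η, θ, ι}.


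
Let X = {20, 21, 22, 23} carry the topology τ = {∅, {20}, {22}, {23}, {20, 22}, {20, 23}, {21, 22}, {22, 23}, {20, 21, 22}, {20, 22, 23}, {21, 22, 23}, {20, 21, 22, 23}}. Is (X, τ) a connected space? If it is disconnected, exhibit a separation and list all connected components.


(X, τ) is disconnected; components = [{20}, {23}, {21, 22}].

Find clopen sets (U ∈ τ with X ∖ U ∈ τ):
  U = ∅, X ∖ U = {20, 21, 22, 23} — both open, so U is clopen.
  U = {20}, X ∖ U = {21, 22, 23} — both open, so U is clopen.
  U = {23}, X ∖ U = {20, 21, 22} — both open, so U is clopen.
  U = {20, 23}, X ∖ U = {21, 22} — both open, so U is clopen.
  U = {21, 22}, X ∖ U = {20, 23} — both open, so U is clopen.
  U = {20, 21, 22}, X ∖ U = {23} — both open, so U is clopen.
  U = {21, 22, 23}, X ∖ U = {20} — both open, so U is clopen.
  U = {20, 21, 22, 23}, X ∖ U = ∅ — both open, so U is clopen.
Nontrivial clopen(s) exist: e.g. {20, 21, 22}. So (X, τ) is disconnected.
Compute connected components by grouping points that agree on all clopens:
  component: {20}
  component: {23}
  component: {21, 22}


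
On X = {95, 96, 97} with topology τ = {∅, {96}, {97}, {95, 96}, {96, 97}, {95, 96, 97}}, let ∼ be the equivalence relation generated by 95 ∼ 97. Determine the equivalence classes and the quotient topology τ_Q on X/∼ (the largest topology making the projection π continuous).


X/∼ = {[95=97], [96]}; |τ_Q| = 3.

Equivalence classes: [95=97], [96].
Quotient map π: X → X/∼ sends 95 ↦ [95=97], 96 ↦ [96], 97 ↦ [95=97].
For each subset V ⊆ X/∼, compute π^{-1}(V) ⊆ X and check whether π^{-1}(V) ∈ τ. V is open in τ_Q iff π^{-1}(V) ∈ τ.
  V = {}: π^{-1}(V) = ∅ ∈ τ ✓.
  V = {[95=97]}: π^{-1}(V) = {95, 97} ∉ τ ✗.
  V = {[96]}: π^{-1}(V) = {96} ∈ τ ✓.
  V = {[95=97], [96]}: π^{-1}(V) = {95, 96, 97} ∈ τ ✓.
Open sets in the quotient: τ_Q = {{}, {[96]}, {[95=97], [96]}} (3 elements).


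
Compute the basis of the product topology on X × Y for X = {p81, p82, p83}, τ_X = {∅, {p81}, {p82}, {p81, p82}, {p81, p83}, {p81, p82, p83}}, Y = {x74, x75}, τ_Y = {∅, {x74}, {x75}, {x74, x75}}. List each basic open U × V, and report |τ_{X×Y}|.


Basis B = {∅ × ∅, {p81} × {x74}, {p81} × {x75}, {p82} × {x74}, {p82} × {x75}, {p81} × {x74, x75}, {p81, p82} × {x74}, {p81, p83} × {x74}, {p81, p82} × {x75}, {p81, p83} × {x75}, {p82} × {x74, x75}, {p81, p82, p83} × {x74}, {p81, p82, p83} × {x75}, {p81, p82} × {x74, x75}, {p81, p83} × {x74, x75}, {p81, p82, p83} × {x74, x75}}; |τ_{X×Y}| = 36.

Enumerate products U × V with U ∈ τ_X, V ∈ τ_Y (deduplicated):
  ∅ × ∅ = {} (∅)
  {p81} × {x74} = {(p81,x74)}
  {p81} × {x75} = {(p81,x75)}
  {p82} × {x74} = {(p82,x74)}
  {p82} × {x75} = {(p82,x75)}
  {p81} × {x74, x75} = {(p81,x74), (p81,x75)}
  {p81, p82} × {x74} = {(p81,x74), (p82,x74)}
  {p81, p83} × {x74} = {(p81,x74), (p83,x74)}
  {p81, p82} × {x75} = {(p81,x75), (p82,x75)}
  {p81, p83} × {x75} = {(p81,x75), (p83,x75)}
  {p82} × {x74, x75} = {(p82,x74), (p82,x75)}
  {p81, p82, p83} × {x74} = {(p81,x74), (p82,x74), (p83,x74)}
  {p81, p82, p83} × {x75} = {(p81,x75), (p82,x75), (p83,x75)}
  {p81, p82} × {x74, x75} = {(p81,x74), (p81,x75), (p82,x74), (p82,x75)}
  {p81, p83} × {x74, x75} = {(p81,x74), (p81,x75), (p83,x74), (p83,x75)}
  {p81, p82, p83} × {x74, x75} = {(p81,x74), (p81,x75), (p82,x74), (p82,x75), (p83,x74), (p83,x75)}
These 16 distinct sets form the basis B.
Close under arbitrary unions to get τ_{X×Y}; counting gives |τ_{X×Y}| = 36.


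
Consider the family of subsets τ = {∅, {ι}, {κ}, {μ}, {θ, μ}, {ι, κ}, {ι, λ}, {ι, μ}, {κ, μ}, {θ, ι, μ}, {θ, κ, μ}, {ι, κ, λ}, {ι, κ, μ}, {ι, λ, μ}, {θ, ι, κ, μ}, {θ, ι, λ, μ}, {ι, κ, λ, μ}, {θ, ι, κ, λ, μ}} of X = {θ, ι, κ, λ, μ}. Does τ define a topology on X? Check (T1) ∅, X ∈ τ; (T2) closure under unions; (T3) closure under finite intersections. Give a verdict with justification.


τ IS a topology on X.

Axiom (T1): ∅ ∈ τ? Yes; X ∈ τ? Yes.
Axiom (T2/T3): check pairwise unions and intersections of members of τ.
All pairwise intersections and unions checked — each lies in τ. Therefore τ satisfies (T1), (T2), (T3): it IS a topology on X.


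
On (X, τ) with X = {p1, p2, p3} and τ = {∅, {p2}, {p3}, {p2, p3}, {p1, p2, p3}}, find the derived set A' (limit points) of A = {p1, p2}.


A' = {p1}

For each x ∈ X, list the open sets U ∈ τ with x ∈ U, then check whether U ∩ (A ∖ {x}) ≠ ∅ for every such U.
  x = p1: opens ∋ x are {p1, p2, p3}; each meets A ∖ {p1}, so x IS a limit point.
  x = p2: open {p2} ∋ x has {p2} ∩ (A ∖ {p2}) = ∅, so x is NOT a limit point.
  x = p3: open {p3} ∋ x has {p3} ∩ (A ∖ {p3}) = ∅, so x is NOT a limit point.
Collecting: A' = {p1}.


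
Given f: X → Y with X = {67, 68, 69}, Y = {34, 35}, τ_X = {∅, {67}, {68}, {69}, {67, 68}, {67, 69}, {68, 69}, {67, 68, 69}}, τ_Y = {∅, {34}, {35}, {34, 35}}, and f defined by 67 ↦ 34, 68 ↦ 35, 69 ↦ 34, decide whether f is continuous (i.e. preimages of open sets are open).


f IS continuous.

Compute f^{-1}(U) for each U ∈ τ_Y:
  U = ∅: f^{-1}(U) = ∅ ∈ τ_X ✓.
  U = {34}: f^{-1}(U) = {67, 69} ∈ τ_X ✓.
  U = {35}: f^{-1}(U) = {68} ∈ τ_X ✓.
  U = {34, 35}: f^{-1}(U) = {67, 68, 69} ∈ τ_X ✓.
Every preimage lies in τ_X, so f IS continuous.


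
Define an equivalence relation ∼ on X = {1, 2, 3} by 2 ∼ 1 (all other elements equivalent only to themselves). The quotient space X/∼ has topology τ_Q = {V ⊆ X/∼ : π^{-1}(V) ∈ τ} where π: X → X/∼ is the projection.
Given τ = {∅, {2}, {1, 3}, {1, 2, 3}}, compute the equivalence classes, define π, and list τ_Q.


X/∼ = {[1=2], [3]}; |τ_Q| = 2.

Equivalence classes: [1=2], [3].
Quotient map π: X → X/∼ sends 1 ↦ [1=2], 2 ↦ [1=2], 3 ↦ [3].
For each subset V ⊆ X/∼, compute π^{-1}(V) ⊆ X and check whether π^{-1}(V) ∈ τ. V is open in τ_Q iff π^{-1}(V) ∈ τ.
  V = {}: π^{-1}(V) = ∅ ∈ τ ✓.
  V = {[1=2]}: π^{-1}(V) = {1, 2} ∉ τ ✗.
  V = {[3]}: π^{-1}(V) = {3} ∉ τ ✗.
  V = {[1=2], [3]}: π^{-1}(V) = {1, 2, 3} ∈ τ ✓.
Open sets in the quotient: τ_Q = {{}, {[1=2], [3]}} (2 elements).


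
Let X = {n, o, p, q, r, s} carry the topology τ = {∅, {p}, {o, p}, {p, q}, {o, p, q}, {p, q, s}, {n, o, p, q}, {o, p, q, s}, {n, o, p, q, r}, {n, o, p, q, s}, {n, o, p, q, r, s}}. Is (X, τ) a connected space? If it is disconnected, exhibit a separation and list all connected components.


(X, τ) is connected.

Find clopen sets (U ∈ τ with X ∖ U ∈ τ):
  U = ∅, X ∖ U = {n, o, p, q, r, s} — both open, so U is clopen.
  U = {n, o, p, q, r, s}, X ∖ U = ∅ — both open, so U is clopen.
Only trivial clopens (∅ and X) exist, so (X, τ) is connected.
Compute connected components by grouping points that agree on all clopens:
  component: {n, o, p, q, r, s}


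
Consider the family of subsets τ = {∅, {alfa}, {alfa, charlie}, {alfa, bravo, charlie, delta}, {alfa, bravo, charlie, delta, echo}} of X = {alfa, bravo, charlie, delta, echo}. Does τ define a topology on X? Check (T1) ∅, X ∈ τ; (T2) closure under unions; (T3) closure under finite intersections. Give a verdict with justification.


τ IS a topology on X.

Axiom (T1): ∅ ∈ τ? Yes; X ∈ τ? Yes.
Axiom (T2/T3): check pairwise unions and intersections of members of τ.
All pairwise intersections and unions checked — each lies in τ. Therefore τ satisfies (T1), (T2), (T3): it IS a topology on X.


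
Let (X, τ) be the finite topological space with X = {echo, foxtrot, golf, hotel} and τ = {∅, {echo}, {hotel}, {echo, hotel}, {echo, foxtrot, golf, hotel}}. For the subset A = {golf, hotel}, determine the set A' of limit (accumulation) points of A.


A' = {foxtrot, golf}

For each x ∈ X, list the open sets U ∈ τ with x ∈ U, then check whether U ∩ (A ∖ {x}) ≠ ∅ for every such U.
  x = echo: open {echo} ∋ x has {echo} ∩ (A ∖ {echo}) = ∅, so x is NOT a limit point.
  x = foxtrot: opens ∋ x are {echo, foxtrot, golf, hotel}; each meets A ∖ {foxtrot}, so x IS a limit point.
  x = golf: opens ∋ x are {echo, foxtrot, golf, hotel}; each meets A ∖ {golf}, so x IS a limit point.
  x = hotel: open {hotel} ∋ x has {hotel} ∩ (A ∖ {hotel}) = ∅, so x is NOT a limit point.
Collecting: A' = {foxtrot, golf}.


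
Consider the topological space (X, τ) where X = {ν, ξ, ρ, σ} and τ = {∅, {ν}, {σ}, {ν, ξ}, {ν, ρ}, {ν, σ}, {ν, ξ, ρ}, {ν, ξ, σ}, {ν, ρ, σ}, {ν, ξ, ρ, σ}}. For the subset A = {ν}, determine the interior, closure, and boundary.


int(A) = {ν}, cl(A) = {ν, ξ, ρ}, ∂A = {ξ, ρ}.

Closed sets in (X, τ) are complements of opens:
  closed(X, τ) = {∅, {ξ}, {ρ}, {σ}, {ξ, ρ}, {ξ, σ}, {ρ, σ}, {ν, ξ, ρ}, {ξ, ρ, σ}, {ν, ξ, ρ, σ}}.
int(A) = ⋃ {U ∈ τ : U ⊆ A}. Opens contained in A: ∅, {ν}.
Taking the union of these: int(A) = {ν}.
cl(A) = ⋂ {C closed : A ⊆ C}. Closed sets containing A: {ν, ξ, ρ}, {ν, ξ, ρ, σ}.
Intersecting these: cl(A) = {ν, ξ, ρ}.
∂A = cl(A) ∖ int(A) = {ν, ξ, ρ} ∖ {ν} = {ξ, ρ}.


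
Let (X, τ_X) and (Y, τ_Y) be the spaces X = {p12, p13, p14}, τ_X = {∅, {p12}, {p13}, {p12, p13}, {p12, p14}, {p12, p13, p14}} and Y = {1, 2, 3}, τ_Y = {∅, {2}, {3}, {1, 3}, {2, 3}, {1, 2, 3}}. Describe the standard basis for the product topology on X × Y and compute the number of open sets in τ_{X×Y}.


Basis B = {∅ × ∅, {p12} × {2}, {p12} × {3}, {p13} × {2}, {p13} × {3}, {p12} × {1, 3}, {p12} × {2, 3}, {p12, p13} × {2}, {p12, p14} × {2}, {p12, p13} × {3}, {p12, p14} × {3}, {p13} × {1, 3}, {p13} × {2, 3}, {p12} × {1, 2, 3}, {p12, p13, p14} × {2}, {p12, p13, p14} × {3}, {p13} × {1, 2, 3}, {p12, p13} × {1, 3}, {p12, p14} × {1, 3}, {p12, p13} × {2, 3}, {p12, p14} × {2, 3}, {p12, p13} × {1, 2, 3}, {p12, p14} × {1, 2, 3}, {p12, p13, p14} × {1, 3}, {p12, p13, p14} × {2, 3}, {p12, p13, p14} × {1, 2, 3}}; |τ_{X×Y}| = 108.

Enumerate products U × V with U ∈ τ_X, V ∈ τ_Y (deduplicated):
  ∅ × ∅ = {} (∅)
  {p12} × {2} = {(p12,2)}
  {p12} × {3} = {(p12,3)}
  {p13} × {2} = {(p13,2)}
  {p13} × {3} = {(p13,3)}
  {p12} × {1, 3} = {(p12,1), (p12,3)}
  {p12} × {2, 3} = {(p12,2), (p12,3)}
  {p12, p13} × {2} = {(p12,2), (p13,2)}
  {p12, p14} × {2} = {(p12,2), (p14,2)}
  {p12, p13} × {3} = {(p12,3), (p13,3)}
  {p12, p14} × {3} = {(p12,3), (p14,3)}
  {p13} × {1, 3} = {(p13,1), (p13,3)}
  {p13} × {2, 3} = {(p13,2), (p13,3)}
  {p12} × {1, 2, 3} = {(p12,1), (p12,2), (p12,3)}
  {p12, p13, p14} × {2} = {(p12,2), (p13,2), (p14,2)}
  {p12, p13, p14} × {3} = {(p12,3), (p13,3), (p14,3)}
  {p13} × {1, 2, 3} = {(p13,1), (p13,2), (p13,3)}
  {p12, p13} × {1, 3} = {(p12,1), (p12,3), (p13,1), (p13,3)}
  {p12, p14} × {1, 3} = {(p12,1), (p12,3), (p14,1), (p14,3)}
  {p12, p13} × {2, 3} = {(p12,2), (p12,3), (p13,2), (p13,3)}
  {p12, p14} × {2, 3} = {(p12,2), (p12,3), (p14,2), (p14,3)}
  {p12, p13} × {1, 2, 3} = {(p12,1), (p12,2), (p12,3), (p13,1), (p13,2), (p13,3)}
  {p12, p14} × {1, 2, 3} = {(p12,1), (p12,2), (p12,3), (p14,1), (p14,2), (p14,3)}
  {p12, p13, p14} × {1, 3} = {(p12,1), (p12,3), (p13,1), (p13,3), (p14,1), (p14,3)}
  {p12, p13, p14} × {2, 3} = {(p12,2), (p12,3), (p13,2), (p13,3), (p14,2), (p14,3)}
  {p12, p13, p14} × {1, 2, 3} = {(p12,1), (p12,2), (p12,3), (p13,1), (p13,2), (p13,3), (p14,1), (p14,2), (p14,3)}
These 26 distinct sets form the basis B.
Close under arbitrary unions to get τ_{X×Y}; counting gives |τ_{X×Y}| = 108.


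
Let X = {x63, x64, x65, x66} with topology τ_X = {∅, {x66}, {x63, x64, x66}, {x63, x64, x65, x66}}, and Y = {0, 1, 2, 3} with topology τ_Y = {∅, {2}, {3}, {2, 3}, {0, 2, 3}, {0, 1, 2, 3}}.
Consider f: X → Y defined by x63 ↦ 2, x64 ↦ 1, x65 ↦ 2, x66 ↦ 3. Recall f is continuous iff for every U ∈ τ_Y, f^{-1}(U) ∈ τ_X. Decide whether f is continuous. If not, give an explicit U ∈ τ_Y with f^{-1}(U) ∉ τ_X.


f is NOT continuous.

Compute f^{-1}(U) for each U ∈ τ_Y:
  U = ∅: f^{-1}(U) = ∅ ∈ τ_X ✓.
  U = {2}: f^{-1}(U) = {x63, x65} ∉ τ_X ✗.
  U = {3}: f^{-1}(U) = {x66} ∈ τ_X ✓.
  U = {2, 3}: f^{-1}(U) = {x63, x65, x66} ∉ τ_X ✗.
  U = {0, 2, 3}: f^{-1}(U) = {x63, x65, x66} ∉ τ_X ✗.
  U = {0, 1, 2, 3}: f^{-1}(U) = {x63, x64, x65, x66} ∈ τ_X ✓.
Found U = {2} with f^{-1}(U) = {x63, x65} not in τ_X. Therefore f is NOT continuous.


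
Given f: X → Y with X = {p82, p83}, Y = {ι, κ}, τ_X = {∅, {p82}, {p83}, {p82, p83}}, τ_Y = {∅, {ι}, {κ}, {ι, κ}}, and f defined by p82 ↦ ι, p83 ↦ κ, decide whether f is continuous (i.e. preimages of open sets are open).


f IS continuous.

Compute f^{-1}(U) for each U ∈ τ_Y:
  U = ∅: f^{-1}(U) = ∅ ∈ τ_X ✓.
  U = {ι}: f^{-1}(U) = {p82} ∈ τ_X ✓.
  U = {κ}: f^{-1}(U) = {p83} ∈ τ_X ✓.
  U = {ι, κ}: f^{-1}(U) = {p82, p83} ∈ τ_X ✓.
Every preimage lies in τ_X, so f IS continuous.


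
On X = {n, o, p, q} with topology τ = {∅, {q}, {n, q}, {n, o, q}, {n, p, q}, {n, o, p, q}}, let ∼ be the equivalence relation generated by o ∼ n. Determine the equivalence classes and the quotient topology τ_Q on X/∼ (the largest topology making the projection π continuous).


X/∼ = {[n=o], [p], [q]}; |τ_Q| = 4.

Equivalence classes: [n=o], [p], [q].
Quotient map π: X → X/∼ sends n ↦ [n=o], o ↦ [n=o], p ↦ [p], q ↦ [q].
For each subset V ⊆ X/∼, compute π^{-1}(V) ⊆ X and check whether π^{-1}(V) ∈ τ. V is open in τ_Q iff π^{-1}(V) ∈ τ.
  V = {}: π^{-1}(V) = ∅ ∈ τ ✓.
  V = {[n=o]}: π^{-1}(V) = {n, o} ∉ τ ✗.
  V = {[p]}: π^{-1}(V) = {p} ∉ τ ✗.
  V = {[n=o], [p]}: π^{-1}(V) = {n, o, p} ∉ τ ✗.
  V = {[q]}: π^{-1}(V) = {q} ∈ τ ✓.
  V = {[n=o], [q]}: π^{-1}(V) = {n, o, q} ∈ τ ✓.
  V = {[p], [q]}: π^{-1}(V) = {p, q} ∉ τ ✗.
  V = {[n=o], [p], [q]}: π^{-1}(V) = {n, o, p, q} ∈ τ ✓.
Open sets in the quotient: τ_Q = {{}, {[q]}, {[n=o], [q]}, {[n=o], [p], [q]}} (4 elements).


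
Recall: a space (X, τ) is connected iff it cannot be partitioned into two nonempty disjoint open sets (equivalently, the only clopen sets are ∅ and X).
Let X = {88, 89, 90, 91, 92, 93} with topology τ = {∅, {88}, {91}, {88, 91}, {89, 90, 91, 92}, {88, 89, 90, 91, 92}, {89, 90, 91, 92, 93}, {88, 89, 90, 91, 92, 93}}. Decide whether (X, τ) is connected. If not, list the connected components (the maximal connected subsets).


(X, τ) is disconnected; components = [{88}, {89, 90, 91, 92, 93}].

Find clopen sets (U ∈ τ with X ∖ U ∈ τ):
  U = ∅, X ∖ U = {88, 89, 90, 91, 92, 93} — both open, so U is clopen.
  U = {88}, X ∖ U = {89, 90, 91, 92, 93} — both open, so U is clopen.
  U = {89, 90, 91, 92, 93}, X ∖ U = {88} — both open, so U is clopen.
  U = {88, 89, 90, 91, 92, 93}, X ∖ U = ∅ — both open, so U is clopen.
Nontrivial clopen(s) exist: e.g. {89, 90, 91, 92, 93}. So (X, τ) is disconnected.
Compute connected components by grouping points that agree on all clopens:
  component: {88}
  component: {89, 90, 91, 92, 93}


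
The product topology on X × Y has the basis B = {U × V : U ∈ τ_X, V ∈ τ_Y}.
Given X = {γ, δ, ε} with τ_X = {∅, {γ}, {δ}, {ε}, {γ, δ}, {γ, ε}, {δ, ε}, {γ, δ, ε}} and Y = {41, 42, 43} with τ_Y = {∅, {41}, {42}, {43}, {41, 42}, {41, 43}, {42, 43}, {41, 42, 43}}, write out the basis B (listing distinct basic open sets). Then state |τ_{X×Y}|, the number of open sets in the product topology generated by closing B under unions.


Basis B = {∅ × ∅, {γ} × {41}, {γ} × {42}, {γ} × {43}, {δ} × {41}, {δ} × {42}, {δ} × {43}, {ε} × {41}, {ε} × {42}, {ε} × {43}, {γ} × {41, 42}, {γ} × {41, 43}, {γ, δ} × {41}, {γ, ε} × {41}, {γ} × {42, 43}, {γ, δ} × {42}, {γ, ε} × {42}, {γ, δ} × {43}, {γ, ε} × {43}, {δ} × {41, 42}, {δ} × {41, 43}, {δ, ε} × {41}, {δ} × {42, 43}, {δ, ε} × {42}, {δ, ε} × {43}, {ε} × {41, 42}, {ε} × {41, 43}, {ε} × {42, 43}, {γ} × {41, 42, 43}, {γ, δ, ε} × {41}, {γ, δ, ε} × {42}, {γ, δ, ε} × {43}, {δ} × {41, 42, 43}, {ε} × {41, 42, 43}, {γ, δ} × {41, 42}, {γ, ε} × {41, 42}, {γ, δ} × {41, 43}, {γ, ε} × {41, 43}, {γ, δ} × {42, 43}, {γ, ε} × {42, 43}, {δ, ε} × {41, 42}, {δ, ε} × {41, 43}, {δ, ε} × {42, 43}, {γ, δ} × {41, 42, 43}, {γ, ε} × {41, 42, 43}, {γ, δ, ε} × {41, 42}, {γ, δ, ε} × {41, 43}, {γ, δ, ε} × {42, 43}, {δ, ε} × {41, 42, 43}, {γ, δ, ε} × {41, 42, 43}}; |τ_{X×Y}| = 512.

Enumerate products U × V with U ∈ τ_X, V ∈ τ_Y (deduplicated):
  ∅ × ∅ = {} (∅)
  {γ} × {41} = {(γ,41)}
  {γ} × {42} = {(γ,42)}
  {γ} × {43} = {(γ,43)}
  {δ} × {41} = {(δ,41)}
  {δ} × {42} = {(δ,42)}
  {δ} × {43} = {(δ,43)}
  {ε} × {41} = {(ε,41)}
  {ε} × {42} = {(ε,42)}
  {ε} × {43} = {(ε,43)}
  {γ} × {41, 42} = {(γ,41), (γ,42)}
  {γ} × {41, 43} = {(γ,41), (γ,43)}
  {γ, δ} × {41} = {(γ,41), (δ,41)}
  {γ, ε} × {41} = {(γ,41), (ε,41)}
  {γ} × {42, 43} = {(γ,42), (γ,43)}
  {γ, δ} × {42} = {(γ,42), (δ,42)}
  {γ, ε} × {42} = {(γ,42), (ε,42)}
  {γ, δ} × {43} = {(γ,43), (δ,43)}
  {γ, ε} × {43} = {(γ,43), (ε,43)}
  {δ} × {41, 42} = {(δ,41), (δ,42)}
  {δ} × {41, 43} = {(δ,41), (δ,43)}
  {δ, ε} × {41} = {(δ,41), (ε,41)}
  {δ} × {42, 43} = {(δ,42), (δ,43)}
  {δ, ε} × {42} = {(δ,42), (ε,42)}
  {δ, ε} × {43} = {(δ,43), (ε,43)}
  {ε} × {41, 42} = {(ε,41), (ε,42)}
  {ε} × {41, 43} = {(ε,41), (ε,43)}
  {ε} × {42, 43} = {(ε,42), (ε,43)}
  {γ} × {41, 42, 43} = {(γ,41), (γ,42), (γ,43)}
  {γ, δ, ε} × {41} = {(γ,41), (δ,41), (ε,41)}
  {γ, δ, ε} × {42} = {(γ,42), (δ,42), (ε,42)}
  {γ, δ, ε} × {43} = {(γ,43), (δ,43), (ε,43)}
  {δ} × {41, 42, 43} = {(δ,41), (δ,42), (δ,43)}
  {ε} × {41, 42, 43} = {(ε,41), (ε,42), (ε,43)}
  {γ, δ} × {41, 42} = {(γ,41), (γ,42), (δ,41), (δ,42)}
  {γ, ε} × {41, 42} = {(γ,41), (γ,42), (ε,41), (ε,42)}
  {γ, δ} × {41, 43} = {(γ,41), (γ,43), (δ,41), (δ,43)}
  {γ, ε} × {41, 43} = {(γ,41), (γ,43), (ε,41), (ε,43)}
  {γ, δ} × {42, 43} = {(γ,42), (γ,43), (δ,42), (δ,43)}
  {γ, ε} × {42, 43} = {(γ,42), (γ,43), (ε,42), (ε,43)}
  {δ, ε} × {41, 42} = {(δ,41), (δ,42), (ε,41), (ε,42)}
  {δ, ε} × {41, 43} = {(δ,41), (δ,43), (ε,41), (ε,43)}
  {δ, ε} × {42, 43} = {(δ,42), (δ,43), (ε,42), (ε,43)}
  {γ, δ} × {41, 42, 43} = {(γ,41), (γ,42), (γ,43), (δ,41), (δ,42), (δ,43)}
  {γ, ε} × {41, 42, 43} = {(γ,41), (γ,42), (γ,43), (ε,41), (ε,42), (ε,43)}
  {γ, δ, ε} × {41, 42} = {(γ,41), (γ,42), (δ,41), (δ,42), (ε,41), (ε,42)}
  {γ, δ, ε} × {41, 43} = {(γ,41), (γ,43), (δ,41), (δ,43), (ε,41), (ε,43)}
  {γ, δ, ε} × {42, 43} = {(γ,42), (γ,43), (δ,42), (δ,43), (ε,42), (ε,43)}
  {δ, ε} × {41, 42, 43} = {(δ,41), (δ,42), (δ,43), (ε,41), (ε,42), (ε,43)}
  {γ, δ, ε} × {41, 42, 43} = {(γ,41), (γ,42), (γ,43), (δ,41), (δ,42), (δ,43), (ε,41), (ε,42), (ε,43)}
These 50 distinct sets form the basis B.
Close under arbitrary unions to get τ_{X×Y}; counting gives |τ_{X×Y}| = 512.
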